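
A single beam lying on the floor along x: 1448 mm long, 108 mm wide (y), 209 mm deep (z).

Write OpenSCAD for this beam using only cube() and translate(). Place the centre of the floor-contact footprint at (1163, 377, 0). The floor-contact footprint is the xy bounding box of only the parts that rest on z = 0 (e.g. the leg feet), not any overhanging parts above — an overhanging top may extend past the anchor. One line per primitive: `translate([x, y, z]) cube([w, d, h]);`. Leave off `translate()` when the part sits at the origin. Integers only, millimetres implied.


translate([439, 323, 0]) cube([1448, 108, 209]);


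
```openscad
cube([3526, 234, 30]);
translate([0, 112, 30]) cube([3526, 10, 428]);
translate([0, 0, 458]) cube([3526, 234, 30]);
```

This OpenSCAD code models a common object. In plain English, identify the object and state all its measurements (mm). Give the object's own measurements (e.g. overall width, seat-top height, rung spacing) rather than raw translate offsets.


An I-beam lying along x, 3526 mm long. Overall section height 488 mm. Two flanges 234 mm wide (y) and 30 mm thick, one on the floor and one at the top; a web 10 mm thick runs between them, centred on the flange width.


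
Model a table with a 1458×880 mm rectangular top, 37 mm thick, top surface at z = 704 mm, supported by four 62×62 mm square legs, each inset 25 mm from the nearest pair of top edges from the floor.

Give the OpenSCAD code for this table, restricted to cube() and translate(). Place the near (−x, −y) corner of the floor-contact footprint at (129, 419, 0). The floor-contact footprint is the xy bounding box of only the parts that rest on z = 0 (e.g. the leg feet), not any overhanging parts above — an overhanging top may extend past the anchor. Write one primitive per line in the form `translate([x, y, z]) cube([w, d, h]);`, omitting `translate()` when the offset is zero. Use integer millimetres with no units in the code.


translate([104, 394, 667]) cube([1458, 880, 37]);
translate([129, 419, 0]) cube([62, 62, 667]);
translate([1475, 419, 0]) cube([62, 62, 667]);
translate([129, 1187, 0]) cube([62, 62, 667]);
translate([1475, 1187, 0]) cube([62, 62, 667]);


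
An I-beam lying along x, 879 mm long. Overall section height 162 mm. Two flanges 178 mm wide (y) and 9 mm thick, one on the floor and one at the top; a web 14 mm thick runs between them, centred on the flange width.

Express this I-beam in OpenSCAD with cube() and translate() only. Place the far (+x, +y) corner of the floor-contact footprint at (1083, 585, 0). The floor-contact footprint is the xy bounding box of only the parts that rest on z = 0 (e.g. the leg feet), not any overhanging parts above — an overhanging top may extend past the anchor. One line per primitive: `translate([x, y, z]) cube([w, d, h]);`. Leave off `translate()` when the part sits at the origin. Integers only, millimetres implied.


translate([204, 407, 0]) cube([879, 178, 9]);
translate([204, 489, 9]) cube([879, 14, 144]);
translate([204, 407, 153]) cube([879, 178, 9]);


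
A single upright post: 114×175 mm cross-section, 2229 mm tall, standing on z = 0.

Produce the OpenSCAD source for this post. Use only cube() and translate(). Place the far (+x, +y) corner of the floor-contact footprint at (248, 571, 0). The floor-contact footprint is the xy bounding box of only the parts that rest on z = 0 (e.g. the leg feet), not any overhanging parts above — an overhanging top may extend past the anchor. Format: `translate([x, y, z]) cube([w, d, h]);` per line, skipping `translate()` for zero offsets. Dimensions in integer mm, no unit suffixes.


translate([134, 396, 0]) cube([114, 175, 2229]);


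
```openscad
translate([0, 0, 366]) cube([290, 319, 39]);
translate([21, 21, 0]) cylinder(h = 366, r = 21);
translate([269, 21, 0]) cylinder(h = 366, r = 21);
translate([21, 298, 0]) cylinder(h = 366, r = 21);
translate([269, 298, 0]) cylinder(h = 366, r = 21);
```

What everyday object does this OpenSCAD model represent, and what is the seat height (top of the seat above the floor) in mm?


A stool. The seat height is 405 mm.

A 290×319×39 slab at z = 366 on four corner cylinders — a stool. The seat top is 366 + 39 = 405 mm.


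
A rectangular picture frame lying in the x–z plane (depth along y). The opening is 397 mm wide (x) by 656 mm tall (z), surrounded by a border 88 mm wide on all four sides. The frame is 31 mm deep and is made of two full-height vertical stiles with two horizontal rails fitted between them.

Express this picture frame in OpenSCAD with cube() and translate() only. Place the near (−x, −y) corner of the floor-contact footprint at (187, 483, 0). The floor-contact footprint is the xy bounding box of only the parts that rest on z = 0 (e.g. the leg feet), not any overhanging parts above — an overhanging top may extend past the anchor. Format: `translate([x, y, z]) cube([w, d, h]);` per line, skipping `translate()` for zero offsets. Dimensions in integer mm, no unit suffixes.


translate([187, 483, 0]) cube([88, 31, 832]);
translate([672, 483, 0]) cube([88, 31, 832]);
translate([275, 483, 0]) cube([397, 31, 88]);
translate([275, 483, 744]) cube([397, 31, 88]);


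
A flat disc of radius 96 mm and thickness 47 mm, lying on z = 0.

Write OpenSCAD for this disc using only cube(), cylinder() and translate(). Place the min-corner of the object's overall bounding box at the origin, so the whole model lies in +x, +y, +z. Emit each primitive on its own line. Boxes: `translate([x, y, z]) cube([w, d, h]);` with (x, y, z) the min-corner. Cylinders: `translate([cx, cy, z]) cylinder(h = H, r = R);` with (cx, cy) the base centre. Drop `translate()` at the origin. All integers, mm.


translate([96, 96, 0]) cylinder(h = 47, r = 96);


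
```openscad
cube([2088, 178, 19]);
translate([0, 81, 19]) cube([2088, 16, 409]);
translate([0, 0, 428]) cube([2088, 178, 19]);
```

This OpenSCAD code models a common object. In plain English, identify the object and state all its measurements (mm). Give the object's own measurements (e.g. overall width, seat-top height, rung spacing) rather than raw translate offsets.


An I-beam lying along x, 2088 mm long. Overall section height 447 mm. Two flanges 178 mm wide (y) and 19 mm thick, one on the floor and one at the top; a web 16 mm thick runs between them, centred on the flange width.


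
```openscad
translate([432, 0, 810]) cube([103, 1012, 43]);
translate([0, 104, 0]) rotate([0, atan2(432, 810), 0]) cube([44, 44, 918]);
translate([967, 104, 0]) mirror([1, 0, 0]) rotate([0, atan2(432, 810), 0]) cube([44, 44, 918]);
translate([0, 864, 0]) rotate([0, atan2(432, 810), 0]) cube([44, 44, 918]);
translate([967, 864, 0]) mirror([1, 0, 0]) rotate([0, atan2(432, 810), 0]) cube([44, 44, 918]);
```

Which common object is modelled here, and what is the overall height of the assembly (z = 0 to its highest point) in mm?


A sawhorse. The overall height is 853 mm.

A beam across two mirrored pairs of raked legs — a sawhorse. The beam's underside is at z = 810 (matching the legs' vertical rise in atan2(432, 810)) and the beam is 43 mm tall, so its top is at 810 + 43 = 853 mm. The raked legs top out at the beam's underside, so that is the highest point.


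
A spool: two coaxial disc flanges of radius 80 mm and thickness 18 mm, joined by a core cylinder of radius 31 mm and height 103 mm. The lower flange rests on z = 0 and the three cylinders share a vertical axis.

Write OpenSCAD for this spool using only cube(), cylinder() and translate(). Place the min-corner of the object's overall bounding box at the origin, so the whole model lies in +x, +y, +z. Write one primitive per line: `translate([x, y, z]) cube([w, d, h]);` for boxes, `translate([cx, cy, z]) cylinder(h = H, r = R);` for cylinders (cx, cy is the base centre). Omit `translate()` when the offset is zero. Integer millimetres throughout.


translate([80, 80, 0]) cylinder(h = 18, r = 80);
translate([80, 80, 18]) cylinder(h = 103, r = 31);
translate([80, 80, 121]) cylinder(h = 18, r = 80);


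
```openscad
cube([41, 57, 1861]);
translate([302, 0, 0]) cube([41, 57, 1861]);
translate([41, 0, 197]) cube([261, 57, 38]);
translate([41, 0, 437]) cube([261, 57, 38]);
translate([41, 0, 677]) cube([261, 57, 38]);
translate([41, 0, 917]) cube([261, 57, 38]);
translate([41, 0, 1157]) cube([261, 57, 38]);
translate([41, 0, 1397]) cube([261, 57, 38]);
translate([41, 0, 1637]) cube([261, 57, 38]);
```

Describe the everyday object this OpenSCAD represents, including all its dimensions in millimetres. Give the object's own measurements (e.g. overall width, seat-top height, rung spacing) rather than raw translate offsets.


A straight ladder. Two 41×57 mm vertical rails, 1861 mm tall, stand 343 mm apart (outside-to-outside) with their front faces coplanar on the −y side. 7 rungs, each 57 mm deep and 38 mm tall, span between the inner faces of the rails, front faces flush with the rails. The lowest rung's underside is at z = 197 mm and rungs are spaced 240 mm apart (underside to underside).


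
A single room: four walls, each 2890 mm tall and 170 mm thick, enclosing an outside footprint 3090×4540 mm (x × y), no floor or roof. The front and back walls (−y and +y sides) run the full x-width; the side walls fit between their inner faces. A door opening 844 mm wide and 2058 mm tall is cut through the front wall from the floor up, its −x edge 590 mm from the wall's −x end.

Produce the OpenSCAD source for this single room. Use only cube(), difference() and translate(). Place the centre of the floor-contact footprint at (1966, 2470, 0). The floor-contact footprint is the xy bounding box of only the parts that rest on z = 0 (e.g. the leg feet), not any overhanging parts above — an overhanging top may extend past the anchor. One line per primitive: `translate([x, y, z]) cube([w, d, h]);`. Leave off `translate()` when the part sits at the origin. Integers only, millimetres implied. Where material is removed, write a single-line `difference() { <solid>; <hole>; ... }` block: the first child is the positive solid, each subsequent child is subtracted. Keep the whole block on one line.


difference() { translate([421, 200, 0]) cube([3090, 170, 2890]); translate([1011, 200, 0]) cube([844, 170, 2058]); }
translate([421, 4570, 0]) cube([3090, 170, 2890]);
translate([421, 370, 0]) cube([170, 4200, 2890]);
translate([3341, 370, 0]) cube([170, 4200, 2890]);


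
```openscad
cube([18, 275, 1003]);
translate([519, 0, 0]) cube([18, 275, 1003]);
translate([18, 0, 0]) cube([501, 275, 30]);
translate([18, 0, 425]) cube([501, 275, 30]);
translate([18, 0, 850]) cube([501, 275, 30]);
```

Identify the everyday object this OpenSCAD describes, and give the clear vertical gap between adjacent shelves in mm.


A bookshelf. The clear shelf gap is 395 mm.

Two tall side panels with 3 horizontal boards between them — a bookshelf. The first two shelf undersides are at z = 0 and z = 425; with shelf thickness 30, the clear gap is 425 − 0 − 30 = 395 mm.


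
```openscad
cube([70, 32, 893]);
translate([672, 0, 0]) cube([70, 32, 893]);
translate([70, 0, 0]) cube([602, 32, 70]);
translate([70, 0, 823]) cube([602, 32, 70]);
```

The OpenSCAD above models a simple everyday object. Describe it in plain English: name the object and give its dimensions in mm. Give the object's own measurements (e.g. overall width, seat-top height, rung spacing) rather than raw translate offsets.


A rectangular picture frame lying in the x–z plane (depth along y). The opening is 602 mm wide (x) by 753 mm tall (z), surrounded by a border 70 mm wide on all four sides. The frame is 32 mm deep and is made of two full-height vertical stiles with two horizontal rails fitted between them.


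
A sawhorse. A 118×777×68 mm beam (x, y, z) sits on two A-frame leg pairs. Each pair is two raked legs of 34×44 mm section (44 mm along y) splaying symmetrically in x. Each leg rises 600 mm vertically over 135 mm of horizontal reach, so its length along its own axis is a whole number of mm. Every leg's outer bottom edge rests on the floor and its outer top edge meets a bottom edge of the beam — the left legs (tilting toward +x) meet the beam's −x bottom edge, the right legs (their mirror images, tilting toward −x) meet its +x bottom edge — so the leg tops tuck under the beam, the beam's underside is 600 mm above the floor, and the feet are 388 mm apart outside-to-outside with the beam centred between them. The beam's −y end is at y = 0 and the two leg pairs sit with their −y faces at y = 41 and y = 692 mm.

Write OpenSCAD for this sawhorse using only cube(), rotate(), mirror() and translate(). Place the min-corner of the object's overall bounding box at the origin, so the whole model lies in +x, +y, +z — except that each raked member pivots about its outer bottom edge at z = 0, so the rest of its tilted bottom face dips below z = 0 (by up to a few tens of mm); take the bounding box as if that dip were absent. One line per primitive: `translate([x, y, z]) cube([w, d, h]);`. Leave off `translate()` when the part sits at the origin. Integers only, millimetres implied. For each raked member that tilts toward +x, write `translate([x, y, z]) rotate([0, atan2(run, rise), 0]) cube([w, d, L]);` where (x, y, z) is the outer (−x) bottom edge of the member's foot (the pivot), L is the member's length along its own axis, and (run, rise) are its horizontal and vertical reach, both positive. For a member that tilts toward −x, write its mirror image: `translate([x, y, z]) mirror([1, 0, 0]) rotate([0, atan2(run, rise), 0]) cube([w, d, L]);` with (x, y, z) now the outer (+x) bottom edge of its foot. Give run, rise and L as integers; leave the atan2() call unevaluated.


translate([135, 0, 600]) cube([118, 777, 68]);
translate([0, 41, 0]) rotate([0, atan2(135, 600), 0]) cube([34, 44, 615]);
translate([388, 41, 0]) mirror([1, 0, 0]) rotate([0, atan2(135, 600), 0]) cube([34, 44, 615]);
translate([0, 692, 0]) rotate([0, atan2(135, 600), 0]) cube([34, 44, 615]);
translate([388, 692, 0]) mirror([1, 0, 0]) rotate([0, atan2(135, 600), 0]) cube([34, 44, 615]);


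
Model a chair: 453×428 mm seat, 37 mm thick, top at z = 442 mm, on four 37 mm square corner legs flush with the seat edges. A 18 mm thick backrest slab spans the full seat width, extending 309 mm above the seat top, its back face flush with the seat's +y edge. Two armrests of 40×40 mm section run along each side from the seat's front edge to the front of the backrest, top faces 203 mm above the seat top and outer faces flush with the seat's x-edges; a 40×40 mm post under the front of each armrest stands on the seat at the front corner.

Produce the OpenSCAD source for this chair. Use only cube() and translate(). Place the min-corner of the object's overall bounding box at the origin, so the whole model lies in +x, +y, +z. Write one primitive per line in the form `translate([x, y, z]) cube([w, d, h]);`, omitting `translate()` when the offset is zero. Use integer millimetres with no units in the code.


// leg_h = 442 - 37 = 405
// arm post h = 203 - 40 = 163
translate([0, 0, 405]) cube([453, 428, 37]);
cube([37, 37, 405]);
translate([416, 0, 0]) cube([37, 37, 405]);
translate([0, 391, 0]) cube([37, 37, 405]);
translate([416, 391, 0]) cube([37, 37, 405]);
translate([0, 410, 442]) cube([453, 18, 309]);
translate([0, 0, 605]) cube([40, 410, 40]);
translate([413, 0, 605]) cube([40, 410, 40]);
translate([0, 0, 442]) cube([40, 40, 163]);
translate([413, 0, 442]) cube([40, 40, 163]);


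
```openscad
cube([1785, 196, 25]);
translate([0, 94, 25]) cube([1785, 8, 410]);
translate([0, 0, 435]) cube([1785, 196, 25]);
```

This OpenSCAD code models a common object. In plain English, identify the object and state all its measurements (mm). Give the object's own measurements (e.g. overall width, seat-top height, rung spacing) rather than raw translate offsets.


An I-beam lying along x, 1785 mm long. Overall section height 460 mm. Two flanges 196 mm wide (y) and 25 mm thick, one on the floor and one at the top; a web 8 mm thick runs between them, centred on the flange width.


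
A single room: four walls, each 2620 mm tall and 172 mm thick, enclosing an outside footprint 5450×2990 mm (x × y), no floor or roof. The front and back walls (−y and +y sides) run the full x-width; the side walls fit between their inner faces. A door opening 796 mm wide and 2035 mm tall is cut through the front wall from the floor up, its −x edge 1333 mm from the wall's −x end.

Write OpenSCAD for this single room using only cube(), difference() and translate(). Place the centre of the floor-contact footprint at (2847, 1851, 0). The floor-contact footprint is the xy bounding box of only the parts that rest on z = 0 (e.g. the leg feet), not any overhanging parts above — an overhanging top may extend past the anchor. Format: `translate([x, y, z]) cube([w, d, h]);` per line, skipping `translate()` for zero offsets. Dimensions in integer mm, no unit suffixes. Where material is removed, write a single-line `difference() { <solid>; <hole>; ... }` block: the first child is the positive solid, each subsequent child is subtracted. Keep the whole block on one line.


difference() { translate([122, 356, 0]) cube([5450, 172, 2620]); translate([1455, 356, 0]) cube([796, 172, 2035]); }
translate([122, 3174, 0]) cube([5450, 172, 2620]);
translate([122, 528, 0]) cube([172, 2646, 2620]);
translate([5400, 528, 0]) cube([172, 2646, 2620]);


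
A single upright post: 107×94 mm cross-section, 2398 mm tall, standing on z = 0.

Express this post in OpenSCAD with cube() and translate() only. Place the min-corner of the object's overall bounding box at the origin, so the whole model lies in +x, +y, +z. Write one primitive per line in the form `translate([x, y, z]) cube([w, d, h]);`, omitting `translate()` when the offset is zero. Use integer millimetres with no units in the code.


cube([107, 94, 2398]);


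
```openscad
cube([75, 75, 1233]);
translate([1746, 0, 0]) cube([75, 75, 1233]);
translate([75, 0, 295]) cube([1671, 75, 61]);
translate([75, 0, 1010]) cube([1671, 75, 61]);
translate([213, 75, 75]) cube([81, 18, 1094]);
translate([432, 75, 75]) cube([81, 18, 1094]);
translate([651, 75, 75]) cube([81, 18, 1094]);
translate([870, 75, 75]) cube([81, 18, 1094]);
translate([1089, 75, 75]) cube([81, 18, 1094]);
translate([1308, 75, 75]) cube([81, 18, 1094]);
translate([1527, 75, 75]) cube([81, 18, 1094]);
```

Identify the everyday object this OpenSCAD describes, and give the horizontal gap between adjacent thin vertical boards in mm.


A fence section. The picket gap is 138 mm.

Two posts, two rails, 7 pickets — a fence section. Span 1671 mm holds 7 pickets of 81 mm with 8 equal gaps: ⌊(1671 − 7·81) / 8⌋ = 138 mm.


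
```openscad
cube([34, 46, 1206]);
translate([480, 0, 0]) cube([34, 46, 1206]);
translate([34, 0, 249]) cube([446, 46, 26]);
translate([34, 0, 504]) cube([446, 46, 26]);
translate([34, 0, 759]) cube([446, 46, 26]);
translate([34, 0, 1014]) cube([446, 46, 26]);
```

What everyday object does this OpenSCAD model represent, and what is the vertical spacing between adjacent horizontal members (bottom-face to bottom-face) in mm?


A ladder. The rung spacing is 255 mm.

Two tall 34×46 posts with 4 short bars between them — a ladder. Adjacent rungs sit at z = 249 and z = 504, so the spacing is 504 − 249 = 255 mm.


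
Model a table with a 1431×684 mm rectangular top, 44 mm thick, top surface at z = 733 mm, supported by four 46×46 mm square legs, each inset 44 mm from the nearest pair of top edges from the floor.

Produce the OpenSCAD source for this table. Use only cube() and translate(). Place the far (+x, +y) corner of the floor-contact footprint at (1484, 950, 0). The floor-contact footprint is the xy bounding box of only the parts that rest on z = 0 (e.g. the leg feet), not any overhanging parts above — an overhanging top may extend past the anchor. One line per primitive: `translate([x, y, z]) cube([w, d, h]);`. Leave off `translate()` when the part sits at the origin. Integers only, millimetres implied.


// leg_h = 733 - 44 = 689
translate([97, 310, 689]) cube([1431, 684, 44]);
translate([141, 354, 0]) cube([46, 46, 689]);
translate([1438, 354, 0]) cube([46, 46, 689]);
translate([141, 904, 0]) cube([46, 46, 689]);
translate([1438, 904, 0]) cube([46, 46, 689]);


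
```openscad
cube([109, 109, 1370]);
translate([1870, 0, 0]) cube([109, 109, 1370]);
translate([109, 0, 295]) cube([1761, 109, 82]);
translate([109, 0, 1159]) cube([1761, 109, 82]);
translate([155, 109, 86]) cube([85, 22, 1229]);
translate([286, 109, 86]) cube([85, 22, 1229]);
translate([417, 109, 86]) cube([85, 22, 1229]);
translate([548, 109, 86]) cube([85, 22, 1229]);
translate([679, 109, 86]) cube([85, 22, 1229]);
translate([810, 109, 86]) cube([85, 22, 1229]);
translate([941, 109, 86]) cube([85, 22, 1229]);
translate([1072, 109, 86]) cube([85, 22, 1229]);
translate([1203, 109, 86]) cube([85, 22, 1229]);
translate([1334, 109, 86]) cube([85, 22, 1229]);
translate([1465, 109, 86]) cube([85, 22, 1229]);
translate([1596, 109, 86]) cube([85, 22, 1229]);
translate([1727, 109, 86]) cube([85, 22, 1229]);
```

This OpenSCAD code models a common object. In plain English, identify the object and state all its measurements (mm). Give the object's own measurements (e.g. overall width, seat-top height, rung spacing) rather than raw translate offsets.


A fence section. Two 109×109 mm posts, 1370 mm tall, stand on the floor with a clear span of 1761 mm between their inner faces. Two horizontal rails of 109×82 mm section span the gap between the posts with their undersides at z = 295 mm and z = 1159 mm, flush with the posts' −y face. 13 pickets, each 85 mm wide, 22 mm thick and 1229 mm tall, are fixed to the +y face of the rails with their bottoms at z = 86 mm, spaced across the span with a 46 mm gap after the −x post and between neighbouring pickets, with 58 mm left before the +x post.


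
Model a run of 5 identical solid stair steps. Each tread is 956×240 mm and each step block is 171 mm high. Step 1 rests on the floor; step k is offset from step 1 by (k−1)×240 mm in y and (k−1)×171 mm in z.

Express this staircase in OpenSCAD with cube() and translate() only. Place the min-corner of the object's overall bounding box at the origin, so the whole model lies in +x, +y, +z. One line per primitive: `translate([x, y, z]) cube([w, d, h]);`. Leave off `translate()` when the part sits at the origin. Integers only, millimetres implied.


cube([956, 240, 171]);
translate([0, 240, 171]) cube([956, 240, 171]);
translate([0, 480, 342]) cube([956, 240, 171]);
translate([0, 720, 513]) cube([956, 240, 171]);
translate([0, 960, 684]) cube([956, 240, 171]);


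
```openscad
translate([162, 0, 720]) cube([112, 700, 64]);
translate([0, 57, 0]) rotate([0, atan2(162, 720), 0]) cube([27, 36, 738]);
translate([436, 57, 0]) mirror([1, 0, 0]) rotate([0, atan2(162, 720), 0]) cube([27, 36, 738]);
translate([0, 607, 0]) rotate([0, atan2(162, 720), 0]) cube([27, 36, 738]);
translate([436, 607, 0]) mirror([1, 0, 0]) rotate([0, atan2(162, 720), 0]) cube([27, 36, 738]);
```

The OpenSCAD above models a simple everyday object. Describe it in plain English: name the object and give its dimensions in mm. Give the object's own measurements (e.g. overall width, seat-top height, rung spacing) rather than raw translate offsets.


A sawhorse. A 112×700×64 mm beam (x, y, z) sits on two A-frame leg pairs. Each pair is two raked legs of 27×36 mm section (36 mm along y) splaying symmetrically in x. Each leg rises 720 mm vertically over 162 mm of horizontal reach and is 738 mm long along its own axis. Every leg's outer bottom edge rests on the floor and its outer top edge meets a bottom edge of the beam — the left legs (tilting toward +x) meet the beam's −x bottom edge, the right legs (their mirror images, tilting toward −x) meet its +x bottom edge — so the leg tops tuck under the beam, the beam's underside is 720 mm above the floor, and the feet are 436 mm apart outside-to-outside with the beam centred between them. The two leg pairs are set in 57 mm from either end of the beam.


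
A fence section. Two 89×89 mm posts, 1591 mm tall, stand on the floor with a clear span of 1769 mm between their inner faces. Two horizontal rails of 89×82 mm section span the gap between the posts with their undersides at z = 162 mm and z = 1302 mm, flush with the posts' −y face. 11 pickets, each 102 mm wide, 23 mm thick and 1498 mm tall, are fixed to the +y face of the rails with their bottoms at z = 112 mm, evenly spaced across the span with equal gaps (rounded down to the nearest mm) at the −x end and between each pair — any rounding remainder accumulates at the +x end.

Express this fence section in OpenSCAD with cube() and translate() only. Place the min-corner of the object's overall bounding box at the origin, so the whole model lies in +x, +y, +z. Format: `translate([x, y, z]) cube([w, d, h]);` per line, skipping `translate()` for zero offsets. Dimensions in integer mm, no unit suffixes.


cube([89, 89, 1591]);
translate([1858, 0, 0]) cube([89, 89, 1591]);
translate([89, 0, 162]) cube([1769, 89, 82]);
translate([89, 0, 1302]) cube([1769, 89, 82]);
translate([142, 89, 112]) cube([102, 23, 1498]);
translate([297, 89, 112]) cube([102, 23, 1498]);
translate([452, 89, 112]) cube([102, 23, 1498]);
translate([607, 89, 112]) cube([102, 23, 1498]);
translate([762, 89, 112]) cube([102, 23, 1498]);
translate([917, 89, 112]) cube([102, 23, 1498]);
translate([1072, 89, 112]) cube([102, 23, 1498]);
translate([1227, 89, 112]) cube([102, 23, 1498]);
translate([1382, 89, 112]) cube([102, 23, 1498]);
translate([1537, 89, 112]) cube([102, 23, 1498]);
translate([1692, 89, 112]) cube([102, 23, 1498]);


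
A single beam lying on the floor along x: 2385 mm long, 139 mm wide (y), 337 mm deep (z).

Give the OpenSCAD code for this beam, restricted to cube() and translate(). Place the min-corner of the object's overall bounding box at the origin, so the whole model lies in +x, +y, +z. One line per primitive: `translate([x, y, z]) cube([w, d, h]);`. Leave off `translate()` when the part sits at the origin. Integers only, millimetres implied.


cube([2385, 139, 337]);


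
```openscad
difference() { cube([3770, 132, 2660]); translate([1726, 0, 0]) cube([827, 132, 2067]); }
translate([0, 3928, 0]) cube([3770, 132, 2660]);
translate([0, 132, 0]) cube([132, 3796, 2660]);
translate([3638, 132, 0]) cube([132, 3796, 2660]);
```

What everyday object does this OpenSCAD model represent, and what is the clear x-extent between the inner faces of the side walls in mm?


A single room. The interior width is 3506 mm.

Four walls enclosing a rectangle with a door in the front wall — a room. Outside width 3770 minus two 132 mm walls gives 3506 mm.


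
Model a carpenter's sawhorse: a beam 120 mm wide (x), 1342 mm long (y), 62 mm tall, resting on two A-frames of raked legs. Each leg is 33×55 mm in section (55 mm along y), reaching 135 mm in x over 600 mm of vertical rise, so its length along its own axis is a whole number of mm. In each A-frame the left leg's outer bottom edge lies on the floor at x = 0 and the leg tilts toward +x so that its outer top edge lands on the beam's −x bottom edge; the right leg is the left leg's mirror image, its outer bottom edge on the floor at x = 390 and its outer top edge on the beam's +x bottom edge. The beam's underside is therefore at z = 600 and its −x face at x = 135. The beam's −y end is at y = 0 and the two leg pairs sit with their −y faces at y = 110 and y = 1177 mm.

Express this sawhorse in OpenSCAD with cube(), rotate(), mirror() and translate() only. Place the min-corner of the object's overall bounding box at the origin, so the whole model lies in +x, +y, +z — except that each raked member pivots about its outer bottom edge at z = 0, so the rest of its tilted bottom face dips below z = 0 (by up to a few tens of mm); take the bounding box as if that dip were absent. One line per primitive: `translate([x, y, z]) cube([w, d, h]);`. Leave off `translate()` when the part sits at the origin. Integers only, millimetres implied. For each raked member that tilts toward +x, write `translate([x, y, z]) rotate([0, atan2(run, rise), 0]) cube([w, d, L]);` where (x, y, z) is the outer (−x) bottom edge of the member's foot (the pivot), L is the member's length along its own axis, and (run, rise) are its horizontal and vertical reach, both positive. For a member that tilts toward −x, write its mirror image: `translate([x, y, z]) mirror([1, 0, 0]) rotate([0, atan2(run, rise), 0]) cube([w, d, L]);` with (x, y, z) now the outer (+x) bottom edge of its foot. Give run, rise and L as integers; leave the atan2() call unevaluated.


// leg length = √(135² + 600²) = 615
// right-leg outer foot x = 2·135 + 120 = 390
// beam min-corner = (135, 0, 600)
translate([135, 0, 600]) cube([120, 1342, 62]);
translate([0, 110, 0]) rotate([0, atan2(135, 600), 0]) cube([33, 55, 615]);
translate([390, 110, 0]) mirror([1, 0, 0]) rotate([0, atan2(135, 600), 0]) cube([33, 55, 615]);
translate([0, 1177, 0]) rotate([0, atan2(135, 600), 0]) cube([33, 55, 615]);
translate([390, 1177, 0]) mirror([1, 0, 0]) rotate([0, atan2(135, 600), 0]) cube([33, 55, 615]);


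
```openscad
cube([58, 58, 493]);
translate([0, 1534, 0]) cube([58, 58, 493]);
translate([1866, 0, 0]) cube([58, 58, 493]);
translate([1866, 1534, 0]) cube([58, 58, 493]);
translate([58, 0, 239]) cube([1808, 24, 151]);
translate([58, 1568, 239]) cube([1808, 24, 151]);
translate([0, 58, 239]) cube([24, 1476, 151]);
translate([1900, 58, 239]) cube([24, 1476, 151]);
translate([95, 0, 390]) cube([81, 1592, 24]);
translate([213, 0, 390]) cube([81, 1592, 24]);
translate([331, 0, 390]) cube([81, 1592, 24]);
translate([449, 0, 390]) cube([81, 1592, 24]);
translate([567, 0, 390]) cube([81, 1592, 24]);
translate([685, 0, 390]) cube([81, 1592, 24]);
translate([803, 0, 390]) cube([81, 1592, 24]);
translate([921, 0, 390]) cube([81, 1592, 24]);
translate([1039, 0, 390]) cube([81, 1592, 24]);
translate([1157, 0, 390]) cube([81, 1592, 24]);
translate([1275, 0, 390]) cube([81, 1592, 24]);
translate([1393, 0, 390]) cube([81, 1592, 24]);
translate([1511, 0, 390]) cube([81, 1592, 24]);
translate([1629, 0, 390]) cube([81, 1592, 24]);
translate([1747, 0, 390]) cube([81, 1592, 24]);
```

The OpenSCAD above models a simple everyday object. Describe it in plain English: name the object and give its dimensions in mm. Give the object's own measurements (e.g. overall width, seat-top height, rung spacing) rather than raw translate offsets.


A bed frame 1924 mm long (x) by 1592 mm wide (y). Four 58×58 mm corner posts, 493 mm tall, at the corners of the footprint. Four rails of 24 mm thickness and 151 mm height run between adjacent posts with their undersides at z = 239 mm, their outer faces flush with the outside of the frame (the two x-running rails run between the posts' inner faces; the two y-running rails run between the posts' inner faces). 15 slats, each 81 mm wide (x) and 24 mm thick, lie across the top of the two x-running rails, running the full 1592 mm width of the frame in y; along x they sit between the end posts with a 37 mm gap after the −x posts and between neighbouring slats, leaving 38 mm before the +x posts.


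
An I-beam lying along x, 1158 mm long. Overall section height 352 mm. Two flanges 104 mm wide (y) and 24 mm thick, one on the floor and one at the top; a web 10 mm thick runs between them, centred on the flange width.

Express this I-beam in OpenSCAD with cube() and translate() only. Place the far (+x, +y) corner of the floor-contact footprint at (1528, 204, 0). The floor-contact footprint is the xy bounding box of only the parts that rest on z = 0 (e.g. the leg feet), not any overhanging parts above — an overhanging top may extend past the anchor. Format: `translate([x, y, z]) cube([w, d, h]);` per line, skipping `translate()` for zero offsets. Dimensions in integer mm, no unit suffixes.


translate([370, 100, 0]) cube([1158, 104, 24]);
translate([370, 147, 24]) cube([1158, 10, 304]);
translate([370, 100, 328]) cube([1158, 104, 24]);


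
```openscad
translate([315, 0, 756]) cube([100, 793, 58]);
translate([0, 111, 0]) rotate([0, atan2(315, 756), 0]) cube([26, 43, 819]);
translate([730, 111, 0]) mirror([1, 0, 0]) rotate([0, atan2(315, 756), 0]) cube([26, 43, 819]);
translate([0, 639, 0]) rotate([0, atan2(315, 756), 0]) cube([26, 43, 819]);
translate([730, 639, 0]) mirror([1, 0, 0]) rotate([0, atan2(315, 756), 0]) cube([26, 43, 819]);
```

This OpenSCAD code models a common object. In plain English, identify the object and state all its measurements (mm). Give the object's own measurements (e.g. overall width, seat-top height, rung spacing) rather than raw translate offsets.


A sawhorse. A 100×793×58 mm beam (x, y, z) sits on two A-frame leg pairs. Each pair is two raked legs of 26×43 mm section (43 mm along y) splaying symmetrically in x. Each leg rises 756 mm vertically over 315 mm of horizontal reach and is 819 mm long along its own axis. Every leg's outer bottom edge rests on the floor and its outer top edge meets a bottom edge of the beam — the left legs (tilting toward +x) meet the beam's −x bottom edge, the right legs (their mirror images, tilting toward −x) meet its +x bottom edge — so the leg tops tuck under the beam, the beam's underside is 756 mm above the floor, and the feet are 730 mm apart outside-to-outside with the beam centred between them. The two leg pairs are set in 111 mm from either end of the beam.


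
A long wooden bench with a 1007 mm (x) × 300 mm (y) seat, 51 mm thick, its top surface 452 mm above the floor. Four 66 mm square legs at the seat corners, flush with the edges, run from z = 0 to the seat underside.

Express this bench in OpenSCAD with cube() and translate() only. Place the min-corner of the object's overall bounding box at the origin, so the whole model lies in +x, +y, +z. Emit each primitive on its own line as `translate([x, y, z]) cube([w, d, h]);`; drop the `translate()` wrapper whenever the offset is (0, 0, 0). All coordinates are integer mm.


translate([0, 0, 401]) cube([1007, 300, 51]);
cube([66, 66, 401]);
translate([0, 234, 0]) cube([66, 66, 401]);
translate([941, 0, 0]) cube([66, 66, 401]);
translate([941, 234, 0]) cube([66, 66, 401]);


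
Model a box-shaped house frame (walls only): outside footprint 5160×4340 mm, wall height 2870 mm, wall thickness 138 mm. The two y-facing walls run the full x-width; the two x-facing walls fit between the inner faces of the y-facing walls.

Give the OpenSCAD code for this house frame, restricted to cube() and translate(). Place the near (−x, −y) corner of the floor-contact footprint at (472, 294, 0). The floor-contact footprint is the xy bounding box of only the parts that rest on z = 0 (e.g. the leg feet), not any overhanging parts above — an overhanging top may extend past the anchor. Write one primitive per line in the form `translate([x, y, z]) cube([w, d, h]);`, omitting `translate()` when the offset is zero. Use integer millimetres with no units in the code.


translate([472, 294, 0]) cube([5160, 138, 2870]);
translate([472, 4496, 0]) cube([5160, 138, 2870]);
translate([472, 432, 0]) cube([138, 4064, 2870]);
translate([5494, 432, 0]) cube([138, 4064, 2870]);


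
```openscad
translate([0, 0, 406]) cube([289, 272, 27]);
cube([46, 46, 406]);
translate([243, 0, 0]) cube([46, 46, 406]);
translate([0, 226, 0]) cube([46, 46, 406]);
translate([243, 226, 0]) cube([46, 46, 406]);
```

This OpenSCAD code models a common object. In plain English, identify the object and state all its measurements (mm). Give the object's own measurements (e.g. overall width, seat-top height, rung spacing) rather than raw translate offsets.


A simple wooden stool: a rectangular seat 289 mm (x) by 272 mm (y), 27 mm thick, top face at z = 433 mm, on four square legs, each 46×46 mm in cross-section. The legs rest on z = 0, each flush with a corner of the seat.


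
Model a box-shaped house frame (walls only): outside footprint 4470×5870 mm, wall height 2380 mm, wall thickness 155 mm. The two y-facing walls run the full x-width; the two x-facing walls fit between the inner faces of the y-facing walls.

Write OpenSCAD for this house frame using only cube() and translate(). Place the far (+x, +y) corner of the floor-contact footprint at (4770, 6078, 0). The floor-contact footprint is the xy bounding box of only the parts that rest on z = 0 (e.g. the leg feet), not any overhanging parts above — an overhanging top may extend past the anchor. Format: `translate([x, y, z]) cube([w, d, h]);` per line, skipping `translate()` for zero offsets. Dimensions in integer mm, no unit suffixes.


translate([300, 208, 0]) cube([4470, 155, 2380]);
translate([300, 5923, 0]) cube([4470, 155, 2380]);
translate([300, 363, 0]) cube([155, 5560, 2380]);
translate([4615, 363, 0]) cube([155, 5560, 2380]);


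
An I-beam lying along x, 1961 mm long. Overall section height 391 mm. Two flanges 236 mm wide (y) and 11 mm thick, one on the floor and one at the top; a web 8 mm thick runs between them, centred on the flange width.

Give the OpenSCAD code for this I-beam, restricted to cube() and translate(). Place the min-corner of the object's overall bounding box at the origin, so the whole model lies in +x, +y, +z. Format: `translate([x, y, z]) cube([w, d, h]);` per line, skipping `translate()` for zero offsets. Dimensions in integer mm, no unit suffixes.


cube([1961, 236, 11]);
translate([0, 114, 11]) cube([1961, 8, 369]);
translate([0, 0, 380]) cube([1961, 236, 11]);


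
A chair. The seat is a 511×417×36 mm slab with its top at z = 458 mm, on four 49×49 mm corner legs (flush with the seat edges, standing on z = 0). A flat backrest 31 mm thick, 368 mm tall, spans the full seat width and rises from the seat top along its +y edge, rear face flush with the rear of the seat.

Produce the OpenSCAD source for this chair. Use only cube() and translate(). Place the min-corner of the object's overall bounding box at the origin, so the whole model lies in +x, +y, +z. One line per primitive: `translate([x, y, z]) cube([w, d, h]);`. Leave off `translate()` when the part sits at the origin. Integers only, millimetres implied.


// leg_h = 458 - 36 = 422
translate([0, 0, 422]) cube([511, 417, 36]);
cube([49, 49, 422]);
translate([462, 0, 0]) cube([49, 49, 422]);
translate([0, 368, 0]) cube([49, 49, 422]);
translate([462, 368, 0]) cube([49, 49, 422]);
translate([0, 386, 458]) cube([511, 31, 368]);


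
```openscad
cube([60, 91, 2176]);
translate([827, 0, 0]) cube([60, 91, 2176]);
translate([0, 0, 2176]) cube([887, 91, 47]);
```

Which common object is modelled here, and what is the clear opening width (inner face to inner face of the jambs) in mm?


A door frame. The clear opening width is 767 mm.

Two 2176 mm tall posts with a header on top — a door frame. The left jamb is 60 mm wide at x = 0; the right jamb starts at x = 827. The clear opening is 827 − 60 = 767 mm.


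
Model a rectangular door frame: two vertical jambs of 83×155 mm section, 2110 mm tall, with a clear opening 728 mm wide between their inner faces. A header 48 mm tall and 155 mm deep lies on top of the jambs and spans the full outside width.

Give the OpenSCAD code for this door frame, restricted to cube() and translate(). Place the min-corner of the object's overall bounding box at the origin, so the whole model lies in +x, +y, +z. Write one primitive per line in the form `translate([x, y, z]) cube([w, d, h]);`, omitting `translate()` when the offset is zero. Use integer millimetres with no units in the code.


cube([83, 155, 2110]);
translate([811, 0, 0]) cube([83, 155, 2110]);
translate([0, 0, 2110]) cube([894, 155, 48]);


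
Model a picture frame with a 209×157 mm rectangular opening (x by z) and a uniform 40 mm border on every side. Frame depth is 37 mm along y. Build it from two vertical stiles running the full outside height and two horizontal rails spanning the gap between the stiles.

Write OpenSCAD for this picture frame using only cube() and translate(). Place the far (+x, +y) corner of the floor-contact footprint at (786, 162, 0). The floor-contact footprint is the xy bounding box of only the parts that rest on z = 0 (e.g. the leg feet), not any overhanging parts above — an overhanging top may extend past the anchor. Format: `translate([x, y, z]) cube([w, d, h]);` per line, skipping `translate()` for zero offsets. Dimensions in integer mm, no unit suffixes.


translate([497, 125, 0]) cube([40, 37, 237]);
translate([746, 125, 0]) cube([40, 37, 237]);
translate([537, 125, 0]) cube([209, 37, 40]);
translate([537, 125, 197]) cube([209, 37, 40]);
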